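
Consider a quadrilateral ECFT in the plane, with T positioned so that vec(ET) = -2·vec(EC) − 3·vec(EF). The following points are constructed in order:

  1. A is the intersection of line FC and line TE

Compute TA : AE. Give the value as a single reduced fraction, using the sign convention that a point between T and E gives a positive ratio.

TA:AE = -6

Choose coordinates E = (0, 0), C = (1, 0), F = (0, 1), T = (-2, -3).
1. A is the intersection of line FC and line TE ⇒ A = (2/5, 3/5)
A = T + t·(E−T) with t = 6/5, so TA:AE = t:(1−t) = 6/5:-1/5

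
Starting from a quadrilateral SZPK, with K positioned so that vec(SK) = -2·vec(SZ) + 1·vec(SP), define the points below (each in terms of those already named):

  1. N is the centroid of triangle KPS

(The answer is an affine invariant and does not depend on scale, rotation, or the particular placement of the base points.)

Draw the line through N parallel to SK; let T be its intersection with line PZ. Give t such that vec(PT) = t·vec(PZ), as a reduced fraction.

t = 4/3

Assign S = (0, 0), Z = (1, 0), P = (0, 1), K = (-2, 1) — the answer is frame-independent, so this choice is without loss of generality.
1. N is the centroid of triangle KPS ⇒ N = (-2/3, 2/3)
through N parallel to SK: direction (-2, 1); meets PZ at T = (4/3, -1/3)
T = P + t·(Z−P) with t = 4/3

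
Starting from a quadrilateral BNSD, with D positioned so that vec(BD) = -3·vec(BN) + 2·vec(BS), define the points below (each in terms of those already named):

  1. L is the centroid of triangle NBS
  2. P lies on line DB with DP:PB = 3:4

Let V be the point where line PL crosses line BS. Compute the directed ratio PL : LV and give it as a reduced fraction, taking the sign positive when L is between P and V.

Choose coordinates B = (0, 0), N = (1, 0), S = (0, 1), D = (-3, 2).
1. L is the centroid of triangle NBS ⇒ L = (1/3, 1/3)
2. P lies on line DB with DP:PB = 3:4 ⇒ P = (-12/7, 8/7)
line PL meets BS at V = (0, 20/43)
L = P + t·(V−P) with t = 43/36, so PL:LV = 43/36:-7/36

PL:LV = -43/7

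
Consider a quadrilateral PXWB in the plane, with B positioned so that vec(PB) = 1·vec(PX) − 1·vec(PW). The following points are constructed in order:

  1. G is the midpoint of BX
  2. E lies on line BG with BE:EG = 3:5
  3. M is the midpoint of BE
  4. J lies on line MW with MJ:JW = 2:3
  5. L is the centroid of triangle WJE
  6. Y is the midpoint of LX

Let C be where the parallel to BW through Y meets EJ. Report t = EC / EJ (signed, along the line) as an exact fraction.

Assign P = (0, 0), X = (1, 0), W = (0, 1), B = (1, -1) — the answer is frame-independent, so this choice is without loss of generality.
1. G is the midpoint of BX ⇒ G = (1, -1/2)
2. E lies on line BG with BE:EG = 3:5 ⇒ E = (1, -13/16)
3. M is the midpoint of BE ⇒ M = (1, -29/32)
4. J lies on line MW with MJ:JW = 2:3 ⇒ J = (3/5, -23/160)
5. L is the centroid of triangle WJE ⇒ L = (8/15, 7/480)
6. Y is the midpoint of LX ⇒ Y = (23/30, 7/960)
through Y parallel to BW: direction (-1, 2); meets EJ at C = (218/105, -17551/6720)
C = E + t·(J−E) with t = -113/42

t = -113/42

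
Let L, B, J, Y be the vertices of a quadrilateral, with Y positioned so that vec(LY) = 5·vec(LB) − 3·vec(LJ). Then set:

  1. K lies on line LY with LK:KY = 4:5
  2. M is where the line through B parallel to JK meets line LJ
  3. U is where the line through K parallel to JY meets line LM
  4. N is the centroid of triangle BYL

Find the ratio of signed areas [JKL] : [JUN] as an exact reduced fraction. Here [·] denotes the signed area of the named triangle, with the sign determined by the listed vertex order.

Set L = (0, 0), B = (1, 0), J = (0, 1), Y = (5, -3); any affine frame gives the same invariant.
1. K lies on line LY with LK:KY = 4:5 ⇒ K = (20/9, -4/3)
2. M is where the line through B parallel to JK meets line LJ ⇒ M = (0, 21/20)
3. U is where the line through K parallel to JY meets line LM ⇒ U = (0, 4/9)
4. N is the centroid of triangle BYL ⇒ N = (2, -1)
2·[JKL] = -20/9, 2·[JUN] = 10/9
[JKL]:[JUN] = -20/9:10/9 = -2

[JKL]:[JUN] = -2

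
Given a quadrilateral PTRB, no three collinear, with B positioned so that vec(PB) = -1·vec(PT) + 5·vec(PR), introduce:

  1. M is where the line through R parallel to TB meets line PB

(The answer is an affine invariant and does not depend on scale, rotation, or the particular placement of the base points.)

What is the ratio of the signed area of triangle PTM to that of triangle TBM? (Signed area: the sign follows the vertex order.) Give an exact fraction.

Assign P = (0, 0), T = (1, 0), R = (0, 1), B = (-1, 5) — the answer is frame-independent, so this choice is without loss of generality.
1. M is where the line through R parallel to TB meets line PB ⇒ M = (-2/5, 2)
2·[PTM] = 2, 2·[TBM] = 3
[PTM]:[TBM] = 2:3 = 2/3

[PTM]:[TBM] = 2/3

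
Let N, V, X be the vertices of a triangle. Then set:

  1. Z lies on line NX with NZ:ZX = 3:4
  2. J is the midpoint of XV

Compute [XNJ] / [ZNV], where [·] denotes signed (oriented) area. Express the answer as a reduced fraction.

Work in coordinates with N = (0, 0), V = (1, 0), X = (0, 1).
1. Z lies on line NX with NZ:ZX = 3:4 ⇒ Z = (0, 3/7)
2. J is the midpoint of XV ⇒ J = (1/2, 1/2)
2·[XNJ] = 1/2, 2·[ZNV] = 3/7
[XNJ]:[ZNV] = 1/2:3/7 = 7/6

[XNJ]:[ZNV] = 7/6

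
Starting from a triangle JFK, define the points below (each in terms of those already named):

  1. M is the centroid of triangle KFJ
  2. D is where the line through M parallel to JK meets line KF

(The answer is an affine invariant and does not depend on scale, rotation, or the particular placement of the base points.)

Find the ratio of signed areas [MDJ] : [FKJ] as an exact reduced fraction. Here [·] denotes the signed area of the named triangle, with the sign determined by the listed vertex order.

Assign J = (0, 0), F = (1, 0), K = (0, 1) — the answer is frame-independent, so this choice is without loss of generality.
1. M is the centroid of triangle KFJ ⇒ M = (1/3, 1/3)
2. D is where the line through M parallel to JK meets line KF ⇒ D = (1/3, 2/3)
2·[MDJ] = 1/9, 2·[FKJ] = 1
[MDJ]:[FKJ] = 1/9:1 = 1/9

[MDJ]:[FKJ] = 1/9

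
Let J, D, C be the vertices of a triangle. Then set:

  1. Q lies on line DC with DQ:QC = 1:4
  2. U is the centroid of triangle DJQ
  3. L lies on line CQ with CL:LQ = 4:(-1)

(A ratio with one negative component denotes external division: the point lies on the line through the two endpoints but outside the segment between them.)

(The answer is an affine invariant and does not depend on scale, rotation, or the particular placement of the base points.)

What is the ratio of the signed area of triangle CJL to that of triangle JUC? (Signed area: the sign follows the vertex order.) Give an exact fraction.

[CJL]:[JUC] = 16/9

Work in coordinates with J = (0, 0), D = (1, 0), C = (0, 1).
1. Q lies on line DC with DQ:QC = 1:4 ⇒ Q = (4/5, 1/5)
2. U is the centroid of triangle DJQ ⇒ U = (3/5, 1/15)
3. L lies on line CQ with CL:LQ = 4:(-1) ⇒ L = (16/15, -1/15)
2·[CJL] = 16/15, 2·[JUC] = 3/5
[CJL]:[JUC] = 16/15:3/5 = 16/9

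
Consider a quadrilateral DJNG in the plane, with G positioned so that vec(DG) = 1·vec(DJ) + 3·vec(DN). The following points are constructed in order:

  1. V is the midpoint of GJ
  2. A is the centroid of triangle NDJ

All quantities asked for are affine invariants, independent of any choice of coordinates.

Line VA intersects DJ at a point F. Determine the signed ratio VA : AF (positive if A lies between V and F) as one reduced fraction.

VA:AF = 7/2

Choose coordinates D = (0, 0), J = (1, 0), N = (0, 1), G = (1, 3).
1. V is the midpoint of GJ ⇒ V = (1, 3/2)
2. A is the centroid of triangle NDJ ⇒ A = (1/3, 1/3)
line VA meets DJ at F = (1/7, 0)
A = V + t·(F−V) with t = 7/9, so VA:AF = 7/9:2/9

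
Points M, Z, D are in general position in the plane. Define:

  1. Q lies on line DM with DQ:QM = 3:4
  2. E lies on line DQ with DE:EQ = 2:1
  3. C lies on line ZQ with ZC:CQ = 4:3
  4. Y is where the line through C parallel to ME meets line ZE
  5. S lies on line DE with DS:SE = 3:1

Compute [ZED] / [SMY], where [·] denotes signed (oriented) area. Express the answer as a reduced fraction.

[ZED]:[SMY] = -28/33

Choose coordinates M = (0, 0), Z = (1, 0), D = (0, 1).
1. Q lies on line DM with DQ:QM = 3:4 ⇒ Q = (0, 4/7)
2. E lies on line DQ with DE:EQ = 2:1 ⇒ E = (0, 5/7)
3. C lies on line ZQ with ZC:CQ = 4:3 ⇒ C = (3/7, 16/49)
4. Y is where the line through C parallel to ME meets line ZE ⇒ Y = (3/7, 20/49)
5. S lies on line DE with DS:SE = 3:1 ⇒ S = (0, 11/14)
2·[ZED] = -2/7, 2·[SMY] = 33/98
[ZED]:[SMY] = -2/7:33/98 = -28/33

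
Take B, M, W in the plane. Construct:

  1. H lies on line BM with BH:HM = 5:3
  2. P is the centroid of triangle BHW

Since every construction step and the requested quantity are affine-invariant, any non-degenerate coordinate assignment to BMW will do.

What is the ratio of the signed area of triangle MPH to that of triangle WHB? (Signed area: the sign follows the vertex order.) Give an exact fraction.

[MPH]:[WHB] = -1/5

Work in coordinates with B = (0, 0), M = (1, 0), W = (0, 1).
1. H lies on line BM with BH:HM = 5:3 ⇒ H = (5/8, 0)
2. P is the centroid of triangle BHW ⇒ P = (5/24, 1/3)
2·[MPH] = 1/8, 2·[WHB] = -5/8
[MPH]:[WHB] = 1/8:-5/8 = -1/5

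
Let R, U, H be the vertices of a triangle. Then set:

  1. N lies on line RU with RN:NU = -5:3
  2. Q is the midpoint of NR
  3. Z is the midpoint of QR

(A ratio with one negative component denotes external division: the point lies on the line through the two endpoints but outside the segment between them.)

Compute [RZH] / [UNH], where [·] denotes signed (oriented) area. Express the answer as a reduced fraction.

[RZH]:[UNH] = 5/12

Set R = (0, 0), U = (1, 0), H = (0, 1); any affine frame gives the same invariant.
1. N lies on line RU with RN:NU = -5:3 ⇒ N = (5/2, 0)
2. Q is the midpoint of NR ⇒ Q = (5/4, 0)
3. Z is the midpoint of QR ⇒ Z = (5/8, 0)
2·[RZH] = 5/8, 2·[UNH] = 3/2
[RZH]:[UNH] = 5/8:3/2 = 5/12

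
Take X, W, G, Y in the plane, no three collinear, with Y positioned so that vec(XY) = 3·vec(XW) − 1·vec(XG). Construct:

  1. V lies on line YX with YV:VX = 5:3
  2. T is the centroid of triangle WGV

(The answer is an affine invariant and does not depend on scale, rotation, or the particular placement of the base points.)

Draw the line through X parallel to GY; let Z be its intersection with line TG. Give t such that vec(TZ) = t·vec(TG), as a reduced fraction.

Set X = (0, 0), W = (1, 0), G = (0, 1), Y = (3, -1); any affine frame gives the same invariant.
1. V lies on line YX with YV:VX = 5:3 ⇒ V = (9/8, -3/8)
2. T is the centroid of triangle WGV ⇒ T = (17/24, 5/24)
through X parallel to GY: direction (3, -2); meets TG at Z = (51/23, -34/23)
Z = T + t·(G−T) with t = -49/23

t = -49/23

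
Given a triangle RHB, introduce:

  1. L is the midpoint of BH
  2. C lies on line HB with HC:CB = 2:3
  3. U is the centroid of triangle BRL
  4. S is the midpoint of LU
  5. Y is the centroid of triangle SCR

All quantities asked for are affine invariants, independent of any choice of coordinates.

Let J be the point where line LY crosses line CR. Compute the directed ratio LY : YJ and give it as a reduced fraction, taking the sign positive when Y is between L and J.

LY:YJ = 4/5

Set R = (0, 0), H = (1, 0), B = (0, 1); any affine frame gives the same invariant.
1. L is the midpoint of BH ⇒ L = (1/2, 1/2)
2. C lies on line HB with HC:CB = 2:3 ⇒ C = (3/5, 2/5)
3. U is the centroid of triangle BRL ⇒ U = (1/6, 1/2)
4. S is the midpoint of LU ⇒ S = (1/3, 1/2)
5. Y is the centroid of triangle SCR ⇒ Y = (14/45, 3/10)
line LY meets CR at J = (3/40, 1/20)
Y = L + t·(J−L) with t = 4/9, so LY:YJ = 4/9:5/9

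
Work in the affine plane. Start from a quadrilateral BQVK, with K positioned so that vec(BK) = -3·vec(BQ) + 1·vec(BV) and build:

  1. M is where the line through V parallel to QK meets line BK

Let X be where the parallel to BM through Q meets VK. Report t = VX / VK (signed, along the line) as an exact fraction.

Set B = (0, 0), Q = (1, 0), V = (0, 1), K = (-3, 1); any affine frame gives the same invariant.
1. M is where the line through V parallel to QK meets line BK ⇒ M = (-12, 4)
through Q parallel to BM: direction (-12, 4); meets VK at X = (-2, 1)
X = V + t·(K−V) with t = 2/3

t = 2/3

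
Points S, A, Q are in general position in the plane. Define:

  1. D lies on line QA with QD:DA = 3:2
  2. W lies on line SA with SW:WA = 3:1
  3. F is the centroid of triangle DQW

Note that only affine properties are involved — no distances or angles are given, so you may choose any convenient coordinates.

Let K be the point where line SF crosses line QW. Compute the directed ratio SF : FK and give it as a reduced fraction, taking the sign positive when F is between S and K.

Choose coordinates S = (0, 0), A = (1, 0), Q = (0, 1).
1. D lies on line QA with QD:DA = 3:2 ⇒ D = (3/5, 2/5)
2. W lies on line SA with SW:WA = 3:1 ⇒ W = (3/4, 0)
3. F is the centroid of triangle DQW ⇒ F = (9/20, 7/15)
line SF meets QW at K = (27/64, 7/16)
F = S + t·(K−S) with t = 16/15, so SF:FK = 16/15:-1/15

SF:FK = -16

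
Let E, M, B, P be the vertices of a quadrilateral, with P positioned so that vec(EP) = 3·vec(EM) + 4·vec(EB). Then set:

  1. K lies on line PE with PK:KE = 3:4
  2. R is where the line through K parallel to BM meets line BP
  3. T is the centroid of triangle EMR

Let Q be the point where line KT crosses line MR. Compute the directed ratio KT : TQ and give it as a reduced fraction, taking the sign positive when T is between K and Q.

Assign E = (0, 0), M = (1, 0), B = (0, 1), P = (3, 4) — the answer is frame-independent, so this choice is without loss of generality.
1. K lies on line PE with PK:KE = 3:4 ⇒ K = (12/7, 16/7)
2. R is where the line through K parallel to BM meets line BP ⇒ R = (3/2, 5/2)
3. T is the centroid of triangle EMR ⇒ T = (5/6, 5/6)
line KT meets MR at Q = (165/124, 205/124)
T = K + t·(Q−K) with t = 62/27, so KT:TQ = 62/27:-35/27

KT:TQ = -62/35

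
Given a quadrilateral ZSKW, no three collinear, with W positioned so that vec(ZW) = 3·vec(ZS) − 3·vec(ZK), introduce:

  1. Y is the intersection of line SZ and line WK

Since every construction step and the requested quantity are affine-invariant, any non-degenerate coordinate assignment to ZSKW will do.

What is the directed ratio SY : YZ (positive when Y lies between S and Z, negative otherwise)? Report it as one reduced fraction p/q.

Assign Z = (0, 0), S = (1, 0), K = (0, 1), W = (3, -3) — the answer is frame-independent, so this choice is without loss of generality.
1. Y is the intersection of line SZ and line WK ⇒ Y = (3/4, 0)
Y = S + t·(Z−S) with t = 1/4, so SY:YZ = t:(1−t) = 1/4:3/4

SY:YZ = 1/3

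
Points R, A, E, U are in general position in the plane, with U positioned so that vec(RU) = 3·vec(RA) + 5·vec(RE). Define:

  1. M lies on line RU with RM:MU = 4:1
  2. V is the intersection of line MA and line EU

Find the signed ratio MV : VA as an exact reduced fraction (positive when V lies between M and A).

Set R = (0, 0), A = (1, 0), E = (0, 1), U = (3, 5); any affine frame gives the same invariant.
1. M lies on line RU with RM:MU = 4:1 ⇒ M = (12/5, 4)
2. V is the intersection of line MA and line EU ⇒ V = (81/32, 35/8)
V = M + t·(A−M) with t = -3/32, so MV:VA = t:(1−t) = -3/32:35/32

MV:VA = -3/35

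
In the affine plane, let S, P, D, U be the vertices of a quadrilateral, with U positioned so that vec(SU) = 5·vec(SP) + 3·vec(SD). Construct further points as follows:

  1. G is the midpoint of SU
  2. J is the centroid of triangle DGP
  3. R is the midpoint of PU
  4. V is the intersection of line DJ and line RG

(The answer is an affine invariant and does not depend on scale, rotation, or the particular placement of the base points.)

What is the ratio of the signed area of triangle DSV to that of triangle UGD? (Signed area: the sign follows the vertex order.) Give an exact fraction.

Set S = (0, 0), P = (1, 0), D = (0, 1), U = (5, 3); any affine frame gives the same invariant.
1. G is the midpoint of SU ⇒ G = (5/2, 3/2)
2. J is the centroid of triangle DGP ⇒ J = (7/6, 5/6)
3. R is the midpoint of PU ⇒ R = (3, 3/2)
4. V is the intersection of line DJ and line RG ⇒ V = (-7/2, 3/2)
2·[DSV] = -7/2, 2·[UGD] = -5/2
[DSV]:[UGD] = -7/2:-5/2 = 7/5

[DSV]:[UGD] = 7/5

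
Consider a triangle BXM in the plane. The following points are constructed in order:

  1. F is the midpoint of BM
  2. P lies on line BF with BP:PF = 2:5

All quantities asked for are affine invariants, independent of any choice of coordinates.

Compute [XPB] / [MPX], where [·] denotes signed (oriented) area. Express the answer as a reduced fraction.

Assign B = (0, 0), X = (1, 0), M = (0, 1) — the answer is frame-independent, so this choice is without loss of generality.
1. F is the midpoint of BM ⇒ F = (0, 1/2)
2. P lies on line BF with BP:PF = 2:5 ⇒ P = (0, 1/7)
2·[XPB] = 1/7, 2·[MPX] = 6/7
[XPB]:[MPX] = 1/7:6/7 = 1/6

[XPB]:[MPX] = 1/6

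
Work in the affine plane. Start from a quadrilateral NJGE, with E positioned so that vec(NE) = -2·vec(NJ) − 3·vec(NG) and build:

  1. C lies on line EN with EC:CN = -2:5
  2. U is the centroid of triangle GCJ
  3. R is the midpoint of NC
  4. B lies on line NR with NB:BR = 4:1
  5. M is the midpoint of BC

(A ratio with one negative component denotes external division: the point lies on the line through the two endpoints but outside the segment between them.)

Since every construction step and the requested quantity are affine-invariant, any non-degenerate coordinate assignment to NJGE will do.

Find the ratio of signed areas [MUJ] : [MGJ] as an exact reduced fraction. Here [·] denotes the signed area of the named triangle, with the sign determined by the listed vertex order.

[MUJ]:[MGJ] = 32/123

Assign N = (0, 0), J = (1, 0), G = (0, 1), E = (-2, -3) — the answer is frame-independent, so this choice is without loss of generality.
1. C lies on line EN with EC:CN = -2:5 ⇒ C = (-10/3, -5)
2. U is the centroid of triangle GCJ ⇒ U = (-7/9, -4/3)
3. R is the midpoint of NC ⇒ R = (-5/3, -5/2)
4. B lies on line NR with NB:BR = 4:1 ⇒ B = (-4/3, -2)
5. M is the midpoint of BC ⇒ M = (-7/3, -7/2)
2·[MUJ] = -16/9, 2·[MGJ] = -41/6
[MUJ]:[MGJ] = -16/9:-41/6 = 32/123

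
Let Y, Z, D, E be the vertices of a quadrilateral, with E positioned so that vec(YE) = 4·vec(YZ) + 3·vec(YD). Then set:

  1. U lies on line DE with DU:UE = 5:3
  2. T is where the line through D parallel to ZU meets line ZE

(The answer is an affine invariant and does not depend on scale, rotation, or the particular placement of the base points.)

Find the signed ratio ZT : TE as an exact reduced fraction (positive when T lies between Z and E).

Set Y = (0, 0), Z = (1, 0), D = (0, 1), E = (4, 3); any affine frame gives the same invariant.
1. U lies on line DE with DU:UE = 5:3 ⇒ U = (5/2, 9/4)
2. T is where the line through D parallel to ZU meets line ZE ⇒ T = (-4, -5)
T = Z + t·(E−Z) with t = -5/3, so ZT:TE = t:(1−t) = -5/3:8/3

ZT:TE = -5/8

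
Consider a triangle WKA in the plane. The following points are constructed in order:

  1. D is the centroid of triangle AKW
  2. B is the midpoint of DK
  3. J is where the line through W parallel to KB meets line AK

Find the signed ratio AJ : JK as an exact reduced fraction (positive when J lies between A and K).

AJ:JK = -2

Assign W = (0, 0), K = (1, 0), A = (0, 1) — the answer is frame-independent, so this choice is without loss of generality.
1. D is the centroid of triangle AKW ⇒ D = (1/3, 1/3)
2. B is the midpoint of DK ⇒ B = (2/3, 1/6)
3. J is where the line through W parallel to KB meets line AK ⇒ J = (2, -1)
J = A + t·(K−A) with t = 2, so AJ:JK = t:(1−t) = 2:-1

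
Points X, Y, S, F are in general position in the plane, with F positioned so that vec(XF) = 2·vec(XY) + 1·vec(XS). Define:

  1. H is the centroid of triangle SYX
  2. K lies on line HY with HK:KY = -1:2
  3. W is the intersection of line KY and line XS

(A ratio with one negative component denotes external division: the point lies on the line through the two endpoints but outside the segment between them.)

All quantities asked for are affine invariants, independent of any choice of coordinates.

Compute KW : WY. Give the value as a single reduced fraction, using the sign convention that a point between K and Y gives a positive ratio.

Work in coordinates with X = (0, 0), Y = (1, 0), S = (0, 1), F = (2, 1).
1. H is the centroid of triangle SYX ⇒ H = (1/3, 1/3)
2. K lies on line HY with HK:KY = -1:2 ⇒ K = (-1/3, 2/3)
3. W is the intersection of line KY and line XS ⇒ W = (0, 1/2)
W = K + t·(Y−K) with t = 1/4, so KW:WY = t:(1−t) = 1/4:3/4

KW:WY = 1/3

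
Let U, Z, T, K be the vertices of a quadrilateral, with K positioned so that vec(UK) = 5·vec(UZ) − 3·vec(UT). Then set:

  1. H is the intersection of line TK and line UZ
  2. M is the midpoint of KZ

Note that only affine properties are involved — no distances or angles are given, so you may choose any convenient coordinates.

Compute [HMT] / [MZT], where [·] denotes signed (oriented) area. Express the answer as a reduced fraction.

Set U = (0, 0), Z = (1, 0), T = (0, 1), K = (5, -3); any affine frame gives the same invariant.
1. H is the intersection of line TK and line UZ ⇒ H = (5/4, 0)
2. M is the midpoint of KZ ⇒ M = (3, -3/2)
2·[HMT] = -1/8, 2·[MZT] = -1/2
[HMT]:[MZT] = -1/8:-1/2 = 1/4

[HMT]:[MZT] = 1/4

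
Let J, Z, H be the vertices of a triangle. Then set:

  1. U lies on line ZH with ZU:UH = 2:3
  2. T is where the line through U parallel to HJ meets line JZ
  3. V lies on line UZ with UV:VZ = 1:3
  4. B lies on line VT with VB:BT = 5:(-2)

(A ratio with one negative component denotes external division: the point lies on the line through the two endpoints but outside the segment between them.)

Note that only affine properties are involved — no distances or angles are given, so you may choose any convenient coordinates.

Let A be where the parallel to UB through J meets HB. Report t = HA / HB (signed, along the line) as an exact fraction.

t = 1/6

Choose coordinates J = (0, 0), Z = (1, 0), H = (0, 1).
1. U lies on line ZH with ZU:UH = 2:3 ⇒ U = (3/5, 2/5)
2. T is where the line through U parallel to HJ meets line JZ ⇒ T = (3/5, 0)
3. V lies on line UZ with UV:VZ = 1:3 ⇒ V = (7/10, 3/10)
4. B lies on line VT with VB:BT = 5:(-2) ⇒ B = (8/15, -1/5)
through J parallel to UB: direction (-1/15, -3/5); meets HB at A = (4/45, 4/5)
A = H + t·(B−H) with t = 1/6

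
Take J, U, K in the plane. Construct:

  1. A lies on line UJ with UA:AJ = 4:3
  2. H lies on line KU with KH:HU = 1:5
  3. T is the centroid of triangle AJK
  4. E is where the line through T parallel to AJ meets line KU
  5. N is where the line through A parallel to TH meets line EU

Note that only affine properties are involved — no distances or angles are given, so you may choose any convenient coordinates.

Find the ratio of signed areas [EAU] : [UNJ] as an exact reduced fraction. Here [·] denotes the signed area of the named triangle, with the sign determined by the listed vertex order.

Set J = (0, 0), U = (1, 0), K = (0, 1); any affine frame gives the same invariant.
1. A lies on line UJ with UA:AJ = 4:3 ⇒ A = (3/7, 0)
2. H lies on line KU with KH:HU = 1:5 ⇒ H = (1/6, 5/6)
3. T is the centroid of triangle AJK ⇒ T = (1/7, 1/3)
4. E is where the line through T parallel to AJ meets line KU ⇒ E = (2/3, 1/3)
5. N is where the line through A parallel to TH meets line EU ⇒ N = (5/11, 6/11)
2·[EAU] = 4/21, 2·[UNJ] = 6/11
[EAU]:[UNJ] = 4/21:6/11 = 22/63

[EAU]:[UNJ] = 22/63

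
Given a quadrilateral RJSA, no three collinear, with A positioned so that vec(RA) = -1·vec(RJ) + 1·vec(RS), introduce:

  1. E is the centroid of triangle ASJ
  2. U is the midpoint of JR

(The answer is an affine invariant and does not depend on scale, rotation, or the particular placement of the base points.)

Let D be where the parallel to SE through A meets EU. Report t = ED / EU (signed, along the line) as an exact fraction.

t = -2

Work in coordinates with R = (0, 0), J = (1, 0), S = (0, 1), A = (-1, 1).
1. E is the centroid of triangle ASJ ⇒ E = (0, 2/3)
2. U is the midpoint of JR ⇒ U = (1/2, 0)
through A parallel to SE: direction (0, -1/3); meets EU at D = (-1, 2)
D = E + t·(U−E) with t = -2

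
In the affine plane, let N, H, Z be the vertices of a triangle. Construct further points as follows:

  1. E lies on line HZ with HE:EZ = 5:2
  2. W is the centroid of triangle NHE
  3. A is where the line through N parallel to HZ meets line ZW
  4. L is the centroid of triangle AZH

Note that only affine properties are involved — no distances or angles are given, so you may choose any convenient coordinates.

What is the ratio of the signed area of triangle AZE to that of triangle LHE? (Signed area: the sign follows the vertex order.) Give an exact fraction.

Work in coordinates with N = (0, 0), H = (1, 0), Z = (0, 1).
1. E lies on line HZ with HE:EZ = 5:2 ⇒ E = (2/7, 5/7)
2. W is the centroid of triangle NHE ⇒ W = (3/7, 5/21)
3. A is where the line through N parallel to HZ meets line ZW ⇒ A = (9/7, -9/7)
4. L is the centroid of triangle AZH ⇒ L = (16/21, -2/21)
2·[AZE] = -2/7, 2·[LHE] = 5/21
[AZE]:[LHE] = -2/7:5/21 = -6/5

[AZE]:[LHE] = -6/5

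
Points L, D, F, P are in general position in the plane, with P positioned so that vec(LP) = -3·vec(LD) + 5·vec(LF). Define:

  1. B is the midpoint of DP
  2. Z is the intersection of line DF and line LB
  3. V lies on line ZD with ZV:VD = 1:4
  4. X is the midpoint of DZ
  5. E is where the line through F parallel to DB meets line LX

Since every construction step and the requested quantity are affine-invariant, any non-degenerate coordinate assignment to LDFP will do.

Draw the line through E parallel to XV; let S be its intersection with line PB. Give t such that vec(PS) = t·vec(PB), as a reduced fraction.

t = 52/25

Set L = (0, 0), D = (1, 0), F = (0, 1), P = (-3, 5); any affine frame gives the same invariant.
1. B is the midpoint of DP ⇒ B = (-1, 5/2)
2. Z is the intersection of line DF and line LB ⇒ Z = (-2/3, 5/3)
3. V lies on line ZD with ZV:VD = 1:4 ⇒ V = (-1/3, 4/3)
4. X is the midpoint of DZ ⇒ X = (1/6, 5/6)
5. E is where the line through F parallel to DB meets line LX ⇒ E = (4/25, 4/5)
through E parallel to XV: direction (-1/2, 1/2); meets PB at S = (29/25, -1/5)
S = P + t·(B−P) with t = 52/25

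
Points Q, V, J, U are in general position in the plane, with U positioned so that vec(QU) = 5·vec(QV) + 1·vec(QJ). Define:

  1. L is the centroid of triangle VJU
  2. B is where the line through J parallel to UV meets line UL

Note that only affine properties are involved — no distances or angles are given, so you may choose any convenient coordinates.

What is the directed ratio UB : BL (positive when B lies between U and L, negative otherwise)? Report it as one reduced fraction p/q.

Set Q = (0, 0), V = (1, 0), J = (0, 1), U = (5, 1); any affine frame gives the same invariant.
1. L is the centroid of triangle VJU ⇒ L = (2, 2/3)
2. B is where the line through J parallel to UV meets line UL ⇒ B = (-4, 0)
B = U + t·(L−U) with t = 3, so UB:BL = t:(1−t) = 3:-2

UB:BL = -3/2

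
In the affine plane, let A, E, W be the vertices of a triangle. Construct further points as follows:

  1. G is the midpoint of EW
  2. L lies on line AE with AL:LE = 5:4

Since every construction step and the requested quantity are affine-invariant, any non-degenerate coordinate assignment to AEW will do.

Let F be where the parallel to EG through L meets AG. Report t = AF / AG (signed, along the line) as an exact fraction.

Assign A = (0, 0), E = (1, 0), W = (0, 1) — the answer is frame-independent, so this choice is without loss of generality.
1. G is the midpoint of EW ⇒ G = (1/2, 1/2)
2. L lies on line AE with AL:LE = 5:4 ⇒ L = (5/9, 0)
through L parallel to EG: direction (-1/2, 1/2); meets AG at F = (5/18, 5/18)
F = A + t·(G−A) with t = 5/9

t = 5/9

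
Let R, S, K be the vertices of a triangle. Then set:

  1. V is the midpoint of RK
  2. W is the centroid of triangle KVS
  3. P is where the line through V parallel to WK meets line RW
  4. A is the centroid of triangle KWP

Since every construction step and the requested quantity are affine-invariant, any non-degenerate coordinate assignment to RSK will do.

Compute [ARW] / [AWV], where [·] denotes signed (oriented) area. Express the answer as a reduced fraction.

Work in coordinates with R = (0, 0), S = (1, 0), K = (0, 1).
1. V is the midpoint of RK ⇒ V = (0, 1/2)
2. W is the centroid of triangle KVS ⇒ W = (1/3, 1/2)
3. P is where the line through V parallel to WK meets line RW ⇒ P = (1/6, 1/4)
4. A is the centroid of triangle KWP ⇒ A = (1/6, 7/12)
2·[ARW] = 1/9, 2·[AWV] = -1/36
[ARW]:[AWV] = 1/9:-1/36 = -4

[ARW]:[AWV] = -4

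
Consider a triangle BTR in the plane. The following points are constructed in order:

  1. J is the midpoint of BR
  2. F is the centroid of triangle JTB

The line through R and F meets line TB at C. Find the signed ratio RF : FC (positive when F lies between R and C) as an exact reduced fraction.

RF:FC = 5

Choose coordinates B = (0, 0), T = (1, 0), R = (0, 1).
1. J is the midpoint of BR ⇒ J = (0, 1/2)
2. F is the centroid of triangle JTB ⇒ F = (1/3, 1/6)
line RF meets TB at C = (2/5, 0)
F = R + t·(C−R) with t = 5/6, so RF:FC = 5/6:1/6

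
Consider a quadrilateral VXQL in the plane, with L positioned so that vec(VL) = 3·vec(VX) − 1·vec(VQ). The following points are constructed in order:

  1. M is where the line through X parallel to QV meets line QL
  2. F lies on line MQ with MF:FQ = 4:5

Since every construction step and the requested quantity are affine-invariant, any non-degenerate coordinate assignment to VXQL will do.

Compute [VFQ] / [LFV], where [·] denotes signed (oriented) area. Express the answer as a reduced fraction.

[VFQ]:[LFV] = 5/22

Set V = (0, 0), X = (1, 0), Q = (0, 1), L = (3, -1); any affine frame gives the same invariant.
1. M is where the line through X parallel to QV meets line QL ⇒ M = (1, 1/3)
2. F lies on line MQ with MF:FQ = 4:5 ⇒ F = (5/9, 17/27)
2·[VFQ] = 5/9, 2·[LFV] = 22/9
[VFQ]:[LFV] = 5/9:22/9 = 5/22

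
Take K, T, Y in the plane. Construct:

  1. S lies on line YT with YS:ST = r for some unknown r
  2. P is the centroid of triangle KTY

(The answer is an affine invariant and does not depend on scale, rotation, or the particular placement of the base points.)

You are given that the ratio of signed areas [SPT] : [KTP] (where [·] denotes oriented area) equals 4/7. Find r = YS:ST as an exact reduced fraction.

r = 3/4

Set K = (0, 0), T = (1, 0), Y = (0, 1); any affine frame gives the same invariant.
1. With YS:ST = r, write λ = r/(r+1) so S = Y + λ·(T−Y); S is affine-linear in λ
2. P is the centroid of triangle KTY ⇒ P = (1/3, 1/3)
Every point depending on S is an affine combination of S and λ-independent points, so each such coordinate is linear in λ; the λ² term in each signed area is a multiple of (T−Y)×(T−Y) = 0, so 2·[SPT] and 2·[KTP] are each linear in λ. Evaluating at λ=0 and λ=1:
  2·[SPT] = -1/3·λ + 1/3,   2·[KTP] = 1/3
So [SPT]:[KTP] = (-1/3·λ + 1/3) / (1/3). Setting this equal to 4/7:
  -1/3·λ + 1/3 = 4/7·(1/3)  ⇒  λ = 3/7
Then r = λ/(1−λ) = (3/7)/(4/7) = 3/4. Check: with r = 3/4, S = (3/7, 4/7) and [SPT]:[KTP] = 4/7 as required.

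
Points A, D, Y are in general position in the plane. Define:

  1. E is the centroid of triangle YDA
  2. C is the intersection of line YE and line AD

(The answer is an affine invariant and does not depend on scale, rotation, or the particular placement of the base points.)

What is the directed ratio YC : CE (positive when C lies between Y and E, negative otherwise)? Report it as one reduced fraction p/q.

Choose coordinates A = (0, 0), D = (1, 0), Y = (0, 1).
1. E is the centroid of triangle YDA ⇒ E = (1/3, 1/3)
2. C is the intersection of line YE and line AD ⇒ C = (1/2, 0)
C = Y + t·(E−Y) with t = 3/2, so YC:CE = t:(1−t) = 3/2:-1/2

YC:CE = -3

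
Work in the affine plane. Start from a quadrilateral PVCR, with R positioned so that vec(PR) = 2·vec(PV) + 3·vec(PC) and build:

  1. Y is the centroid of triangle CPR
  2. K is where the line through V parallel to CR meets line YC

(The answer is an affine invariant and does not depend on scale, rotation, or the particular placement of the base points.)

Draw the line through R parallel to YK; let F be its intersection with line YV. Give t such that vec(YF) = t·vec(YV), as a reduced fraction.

Choose coordinates P = (0, 0), V = (1, 0), C = (0, 1), R = (2, 3).
1. Y is the centroid of triangle CPR ⇒ Y = (2/3, 4/3)
2. K is where the line through V parallel to CR meets line YC ⇒ K = (4, 3)
through R parallel to YK: direction (10/3, 5/3); meets YV at F = (4/9, 20/9)
F = Y + t·(V−Y) with t = -2/3

t = -2/3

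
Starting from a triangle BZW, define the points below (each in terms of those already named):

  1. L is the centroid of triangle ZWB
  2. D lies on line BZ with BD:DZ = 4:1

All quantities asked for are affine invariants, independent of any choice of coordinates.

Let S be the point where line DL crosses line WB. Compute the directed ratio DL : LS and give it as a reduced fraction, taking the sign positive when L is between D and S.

Assign B = (0, 0), Z = (1, 0), W = (0, 1) — the answer is frame-independent, so this choice is without loss of generality.
1. L is the centroid of triangle ZWB ⇒ L = (1/3, 1/3)
2. D lies on line BZ with BD:DZ = 4:1 ⇒ D = (4/5, 0)
line DL meets WB at S = (0, 4/7)
L = D + t·(S−D) with t = 7/12, so DL:LS = 7/12:5/12

DL:LS = 7/5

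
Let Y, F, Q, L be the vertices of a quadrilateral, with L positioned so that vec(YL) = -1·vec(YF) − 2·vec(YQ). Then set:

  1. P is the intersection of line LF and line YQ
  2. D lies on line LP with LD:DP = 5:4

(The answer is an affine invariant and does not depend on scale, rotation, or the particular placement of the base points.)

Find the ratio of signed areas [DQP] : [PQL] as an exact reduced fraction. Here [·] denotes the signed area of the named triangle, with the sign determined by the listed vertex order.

[DQP]:[PQL] = -4/9

Set Y = (0, 0), F = (1, 0), Q = (0, 1), L = (-1, -2); any affine frame gives the same invariant.
1. P is the intersection of line LF and line YQ ⇒ P = (0, -1)
2. D lies on line LP with LD:DP = 5:4 ⇒ D = (-4/9, -13/9)
2·[DQP] = -8/9, 2·[PQL] = 2
[DQP]:[PQL] = -8/9:2 = -4/9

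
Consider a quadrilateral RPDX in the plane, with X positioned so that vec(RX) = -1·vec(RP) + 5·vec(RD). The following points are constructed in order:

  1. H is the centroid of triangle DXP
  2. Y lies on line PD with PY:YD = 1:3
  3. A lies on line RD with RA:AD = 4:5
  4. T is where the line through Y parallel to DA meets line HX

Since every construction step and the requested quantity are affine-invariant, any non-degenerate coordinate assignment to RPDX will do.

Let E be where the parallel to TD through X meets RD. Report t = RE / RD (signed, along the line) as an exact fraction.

t = 10/3

Set R = (0, 0), P = (1, 0), D = (0, 1), X = (-1, 5); any affine frame gives the same invariant.
1. H is the centroid of triangle DXP ⇒ H = (0, 2)
2. Y lies on line PD with PY:YD = 1:3 ⇒ Y = (3/4, 1/4)
3. A lies on line RD with RA:AD = 4:5 ⇒ A = (0, 4/9)
4. T is where the line through Y parallel to DA meets line HX ⇒ T = (3/4, -1/4)
through X parallel to TD: direction (-3/4, 5/4); meets RD at E = (0, 10/3)
E = R + t·(D−R) with t = 10/3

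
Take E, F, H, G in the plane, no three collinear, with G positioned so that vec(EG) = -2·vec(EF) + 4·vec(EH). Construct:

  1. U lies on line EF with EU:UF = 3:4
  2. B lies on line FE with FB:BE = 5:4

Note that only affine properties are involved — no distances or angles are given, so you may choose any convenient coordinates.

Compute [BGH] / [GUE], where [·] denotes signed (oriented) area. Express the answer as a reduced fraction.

[BGH]:[GUE] = 7/18

Assign E = (0, 0), F = (1, 0), H = (0, 1), G = (-2, 4) — the answer is frame-independent, so this choice is without loss of generality.
1. U lies on line EF with EU:UF = 3:4 ⇒ U = (3/7, 0)
2. B lies on line FE with FB:BE = 5:4 ⇒ B = (4/9, 0)
2·[BGH] = -2/3, 2·[GUE] = -12/7
[BGH]:[GUE] = -2/3:-12/7 = 7/18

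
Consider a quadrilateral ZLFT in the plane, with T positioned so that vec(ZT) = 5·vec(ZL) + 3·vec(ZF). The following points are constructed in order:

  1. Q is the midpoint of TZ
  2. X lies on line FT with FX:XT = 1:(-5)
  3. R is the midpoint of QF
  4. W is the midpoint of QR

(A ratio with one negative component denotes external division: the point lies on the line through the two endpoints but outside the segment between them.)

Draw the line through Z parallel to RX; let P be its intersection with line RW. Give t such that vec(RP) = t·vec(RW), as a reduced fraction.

Assign Z = (0, 0), L = (1, 0), F = (0, 1), T = (5, 3) — the answer is frame-independent, so this choice is without loss of generality.
1. Q is the midpoint of TZ ⇒ Q = (5/2, 3/2)
2. X lies on line FT with FX:XT = 1:(-5) ⇒ X = (-5/4, 1/2)
3. R is the midpoint of QF ⇒ R = (5/4, 5/4)
4. W is the midpoint of QR ⇒ W = (15/8, 11/8)
through Z parallel to RX: direction (-5/2, -3/4); meets RW at P = (10, 3)
P = R + t·(W−R) with t = 14

t = 14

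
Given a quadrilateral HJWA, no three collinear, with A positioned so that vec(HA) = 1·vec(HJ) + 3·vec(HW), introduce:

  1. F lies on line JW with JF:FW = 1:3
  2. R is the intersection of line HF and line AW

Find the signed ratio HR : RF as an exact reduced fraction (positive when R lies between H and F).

HR:RF = -4/9

Set H = (0, 0), J = (1, 0), W = (0, 1), A = (1, 3); any affine frame gives the same invariant.
1. F lies on line JW with JF:FW = 1:3 ⇒ F = (3/4, 1/4)
2. R is the intersection of line HF and line AW ⇒ R = (-3/5, -1/5)
R = H + t·(F−H) with t = -4/5, so HR:RF = t:(1−t) = -4/5:9/5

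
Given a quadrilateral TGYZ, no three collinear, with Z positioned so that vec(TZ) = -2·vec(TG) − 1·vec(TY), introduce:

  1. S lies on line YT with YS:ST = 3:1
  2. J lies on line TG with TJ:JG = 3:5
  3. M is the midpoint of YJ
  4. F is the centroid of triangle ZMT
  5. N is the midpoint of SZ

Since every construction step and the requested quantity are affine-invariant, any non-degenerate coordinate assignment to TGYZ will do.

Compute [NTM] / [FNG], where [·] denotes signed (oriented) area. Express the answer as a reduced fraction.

Choose coordinates T = (0, 0), G = (1, 0), Y = (0, 1), Z = (-2, -1).
1. S lies on line YT with YS:ST = 3:1 ⇒ S = (0, 1/4)
2. J lies on line TG with TJ:JG = 3:5 ⇒ J = (3/8, 0)
3. M is the midpoint of YJ ⇒ M = (3/16, 1/2)
4. F is the centroid of triangle ZMT ⇒ F = (-29/48, -1/6)
5. N is the midpoint of SZ ⇒ N = (-1, -3/8)
2·[NTM] = 55/128, 2·[FNG] = 103/384
[NTM]:[FNG] = 55/128:103/384 = 165/103

[NTM]:[FNG] = 165/103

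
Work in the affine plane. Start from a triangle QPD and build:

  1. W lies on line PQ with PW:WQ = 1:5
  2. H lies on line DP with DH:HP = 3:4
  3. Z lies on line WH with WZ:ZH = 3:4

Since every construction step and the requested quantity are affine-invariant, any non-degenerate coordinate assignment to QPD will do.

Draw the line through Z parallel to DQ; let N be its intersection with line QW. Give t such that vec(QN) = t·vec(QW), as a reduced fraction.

t = 194/245

Set Q = (0, 0), P = (1, 0), D = (0, 1); any affine frame gives the same invariant.
1. W lies on line PQ with PW:WQ = 1:5 ⇒ W = (5/6, 0)
2. H lies on line DP with DH:HP = 3:4 ⇒ H = (3/7, 4/7)
3. Z lies on line WH with WZ:ZH = 3:4 ⇒ Z = (97/147, 12/49)
through Z parallel to DQ: direction (0, -1); meets QW at N = (97/147, 0)
N = Q + t·(W−Q) with t = 194/245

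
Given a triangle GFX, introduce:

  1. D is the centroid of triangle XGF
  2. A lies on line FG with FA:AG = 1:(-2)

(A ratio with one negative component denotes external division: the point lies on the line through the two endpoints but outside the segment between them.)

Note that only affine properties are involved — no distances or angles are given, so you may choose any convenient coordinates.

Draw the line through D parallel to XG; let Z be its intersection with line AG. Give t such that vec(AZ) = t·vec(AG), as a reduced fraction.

Assign G = (0, 0), F = (1, 0), X = (0, 1) — the answer is frame-independent, so this choice is without loss of generality.
1. D is the centroid of triangle XGF ⇒ D = (1/3, 1/3)
2. A lies on line FG with FA:AG = 1:(-2) ⇒ A = (2, 0)
through D parallel to XG: direction (0, -1); meets AG at Z = (1/3, 0)
Z = A + t·(G−A) with t = 5/6

t = 5/6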